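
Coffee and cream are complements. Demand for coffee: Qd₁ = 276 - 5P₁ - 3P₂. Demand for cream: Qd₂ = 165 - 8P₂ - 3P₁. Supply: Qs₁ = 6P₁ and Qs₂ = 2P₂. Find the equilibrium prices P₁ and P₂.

Market 1: 276 - 5P₁ - 3P₂ = 6P₁ → 11P₁ + 3P₂ = 276.
Market 2: 10P₂ + 3P₁ = 165.
Eliminating P₂: 10×(1) − 3×(2) gives 101P₁ = 2265, so P₁ = 2265/101.
Back-substitute into (2): P₂ = (165 − 3×2265/101) / 10 = 987/101.

P₁ = 2265/101, P₂ = 987/101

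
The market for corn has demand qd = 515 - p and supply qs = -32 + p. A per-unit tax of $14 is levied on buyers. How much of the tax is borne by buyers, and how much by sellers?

Pre-tax equilibrium: p* = 273.5, q* = 241.5.
Tax on buyers shifts demand to qd = 515 − 1(p + 14) = 501 - p.
501 - p = -32 + p gives seller price ps = 266.5; buyers pay pb = 266.5 + 14 = 280.5.
New quantity: q = 515 − 1(280.5) = 234.5.
Buyer burden = 280.5 − 273.5 = 7; seller burden = 273.5 − 266.5 = 7.

Buyers bear $7, sellers bear $7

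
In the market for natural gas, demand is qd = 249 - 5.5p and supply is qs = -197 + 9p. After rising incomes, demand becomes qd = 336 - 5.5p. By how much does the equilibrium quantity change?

Original equilibrium: p* = 892/29, q* = 2315/29.
New equilibrium: 336 - 5.5p = -197 + 9p, so 533 = 14.5p and p' = 1066/29; q' = 336 − 5.5(1066/29) = 3881/29.
Change in quantity: 3881/29 − 2315/29 = 54.

Δq = 54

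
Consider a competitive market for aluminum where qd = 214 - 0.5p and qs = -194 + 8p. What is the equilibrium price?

p* = 48

Set qd = qs: 214 - 0.5p = -194 + 8p.
408 = 8.5p, so p* = 48.
q* = 214 − 0.5(48) = 190.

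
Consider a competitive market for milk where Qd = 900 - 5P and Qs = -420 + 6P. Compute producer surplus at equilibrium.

Equilibrium: 900 - 5P = -420 + 6P gives P* = 120, Q* = 300.
Supply starts at P = 70 (where Qs = 0).
PS = ½(120 − 70)(300) = 7500.

Producer surplus = 7500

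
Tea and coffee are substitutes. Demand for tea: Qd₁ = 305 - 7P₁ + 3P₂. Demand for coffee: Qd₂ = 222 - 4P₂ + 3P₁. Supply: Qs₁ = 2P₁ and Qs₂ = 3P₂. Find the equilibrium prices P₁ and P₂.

P₁ = 2801/54, P₂ = 971/18

Market 1: 305 - 7P₁ + 3P₂ = 2P₁ → 9P₁ - 3P₂ = 305.
Market 2: 7P₂ - 3P₁ = 222.
Eliminating P₂: 7×(1) + 3×(2) gives 54P₁ = 2801, so P₁ = 2801/54.
Back-substitute into (2): P₂ = (222 + 3×2801/54) / 7 = 971/18.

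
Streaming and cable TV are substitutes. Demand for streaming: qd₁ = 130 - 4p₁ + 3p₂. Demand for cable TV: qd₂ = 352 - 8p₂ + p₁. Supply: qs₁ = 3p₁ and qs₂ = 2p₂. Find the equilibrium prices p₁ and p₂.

p₁ = 2356/67, p₂ = 2594/67

Market 1: 130 - 4p₁ + 3p₂ = 3p₁ → 7p₁ - 3p₂ = 130.
Market 2: 10p₂ - p₁ = 352.
Eliminating p₂: 10×(1) + 3×(2) gives 67p₁ = 2356, so p₁ = 2356/67.
Back-substitute into (2): p₂ = (352 + 1×2356/67) / 10 = 2594/67.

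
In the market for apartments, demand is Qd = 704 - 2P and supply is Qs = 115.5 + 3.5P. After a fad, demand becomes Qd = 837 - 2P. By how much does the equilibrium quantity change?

ΔQ = 931/11

Original equilibrium: P* = 107, Q* = 490.
New equilibrium: 837 - 2P = 115.5 + 3.5P, so 721.5 = 5.5P and P' = 1443/11; Q' = 837 − 2(1443/11) = 6321/11.
Change in quantity: 6321/11 − 490 = 931/11.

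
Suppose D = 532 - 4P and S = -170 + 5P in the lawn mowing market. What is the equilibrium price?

P* = 78

Set D = S: 532 - 4P = -170 + 5P.
702 = 9P, so P* = 78.
Q* = 532 − 4(78) = 220.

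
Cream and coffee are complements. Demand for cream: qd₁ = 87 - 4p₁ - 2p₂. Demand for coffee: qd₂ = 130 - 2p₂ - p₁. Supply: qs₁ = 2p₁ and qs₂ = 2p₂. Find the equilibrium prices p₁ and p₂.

p₁ = 4, p₂ = 31.5

Market 1: 87 - 4p₁ - 2p₂ = 2p₁ → 6p₁ + 2p₂ = 87.
Market 2: 4p₂ + p₁ = 130.
Eliminating p₂: 4×(1) − 2×(2) gives 22p₁ = 88, so p₁ = 4.
Back-substitute into (2): p₂ = (130 − 1×4) / 4 = 31.5.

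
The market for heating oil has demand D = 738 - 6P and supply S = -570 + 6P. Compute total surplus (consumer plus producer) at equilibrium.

Equilibrium: 738 - 6P = -570 + 6P gives P* = 109, Q* = 84.
Demand choke price: P = 123; supply starts at P = 95.
CS = ½(123 − 109)(84) = 588; PS = ½(109 − 95)(84) = 588.

Total surplus = 1176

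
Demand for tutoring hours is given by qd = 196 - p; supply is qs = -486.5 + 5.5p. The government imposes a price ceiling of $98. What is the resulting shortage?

Shortage = 45.5

Equilibrium price would be p* = 105, so the ceiling at 98 binds.
At p = 98: qd = 196 − 1(98) = 98, qs = -486.5 + 5.5(98) = 52.5.
Shortage = 98 − 52.5 = 45.5.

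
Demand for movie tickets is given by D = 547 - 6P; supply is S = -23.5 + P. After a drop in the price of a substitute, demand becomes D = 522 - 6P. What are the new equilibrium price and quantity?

Original equilibrium: P* = 81.5, Q* = 58.
New equilibrium: 522 - 6P = -23.5 + P, so 545.5 = 7P and P' = 1091/14; Q' = 522 − 6(1091/14) = 381/7.

P' = 1091/14, Q' = 381/7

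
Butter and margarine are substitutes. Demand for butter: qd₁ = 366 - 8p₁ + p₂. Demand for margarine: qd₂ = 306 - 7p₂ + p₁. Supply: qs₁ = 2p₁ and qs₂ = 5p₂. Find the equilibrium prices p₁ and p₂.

Market 1: 366 - 8p₁ + p₂ = 2p₁ → 10p₁ - p₂ = 366.
Market 2: 12p₂ - p₁ = 306.
Eliminating p₂: 12×(1) + 1×(2) gives 119p₁ = 4698, so p₁ = 4698/119.
Back-substitute into (2): p₂ = (306 + 1×4698/119) / 12 = 3426/119.

p₁ = 4698/119, p₂ = 3426/119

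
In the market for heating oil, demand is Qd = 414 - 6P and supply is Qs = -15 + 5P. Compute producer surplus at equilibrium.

Equilibrium: 414 - 6P = -15 + 5P gives P* = 39, Q* = 180.
Supply starts at P = 3 (where Qs = 0).
PS = ½(39 − 3)(180) = 3240.

Producer surplus = 3240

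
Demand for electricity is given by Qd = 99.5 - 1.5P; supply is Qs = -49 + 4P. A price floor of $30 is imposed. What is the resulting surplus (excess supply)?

Surplus = 16.5

Equilibrium price would be P* = 27, so the floor at 30 binds.
At P = 30: Qd = 54.5, Qs = 71.
Surplus = 71 − 54.5 = 16.5.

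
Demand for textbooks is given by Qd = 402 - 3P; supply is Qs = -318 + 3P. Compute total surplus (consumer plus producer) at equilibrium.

Total surplus = 588

Equilibrium: 402 - 3P = -318 + 3P gives P* = 120, Q* = 42.
Demand choke price: P = 134; supply starts at P = 106.
CS = ½(134 − 120)(42) = 294; PS = ½(120 − 106)(42) = 294.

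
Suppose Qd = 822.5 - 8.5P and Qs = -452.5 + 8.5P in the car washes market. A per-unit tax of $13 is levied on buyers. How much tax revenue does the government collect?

Pre-tax equilibrium: P* = 75, Q* = 185.
Tax on buyers shifts demand to Qd = 822.5 − 8.5(P + 13) = 712 - 8.5P.
712 - 8.5P = -452.5 + 8.5P gives seller price Ps = 68.5; buyers pay Pb = 68.5 + 13 = 81.5.
New quantity: Q = 822.5 − 8.5(81.5) = 129.75.
Revenue = 13 × 129.75 = 1686.75.

Tax revenue = 1686.75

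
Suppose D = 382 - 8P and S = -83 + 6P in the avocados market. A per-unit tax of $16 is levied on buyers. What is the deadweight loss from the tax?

Deadweight loss = 3072/7

Pre-tax equilibrium: P* = 465/14, Q* = 814/7.
Tax on buyers shifts demand to D = 382 − 8(P + 16) = 254 - 8P.
254 - 8P = -83 + 6P gives seller price Ps = 337/14; buyers pay Pb = 337/14 + 16 = 561/14.
New quantity: Q = 382 − 8(561/14) = 430/7.
DWL = ½ × 16 × (814/7 − 430/7) = 3072/7.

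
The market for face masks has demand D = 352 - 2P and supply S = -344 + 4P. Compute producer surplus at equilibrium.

Producer surplus = 1800

Equilibrium: 352 - 2P = -344 + 4P gives P* = 116, Q* = 120.
Supply starts at P = 86 (where S = 0).
PS = ½(116 − 86)(120) = 1800.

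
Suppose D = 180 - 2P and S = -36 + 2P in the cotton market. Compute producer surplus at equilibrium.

Producer surplus = 1296

Equilibrium: 180 - 2P = -36 + 2P gives P* = 54, Q* = 72.
Supply starts at P = 18 (where S = 0).
PS = ½(54 − 18)(72) = 1296.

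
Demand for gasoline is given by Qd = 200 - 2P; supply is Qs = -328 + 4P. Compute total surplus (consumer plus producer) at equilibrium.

Total surplus = 216

Equilibrium: 200 - 2P = -328 + 4P gives P* = 88, Q* = 24.
Demand choke price: P = 100; supply starts at P = 82.
CS = ½(100 − 88)(24) = 144; PS = ½(88 − 82)(24) = 72.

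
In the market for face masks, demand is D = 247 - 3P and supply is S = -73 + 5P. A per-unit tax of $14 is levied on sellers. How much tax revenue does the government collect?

Pre-tax equilibrium: P* = 40, Q* = 127.
Tax on sellers shifts supply to S = -73 + 5(P − 14) = -143 + 5P.
247 - 3P = -143 + 5P gives buyer price Pb = 48.75; sellers receive Ps = 48.75 − 14 = 34.75.
New quantity: Q = 247 − 3(48.75) = 100.75.
Revenue = 14 × 100.75 = 1410.5.

Tax revenue = 1410.5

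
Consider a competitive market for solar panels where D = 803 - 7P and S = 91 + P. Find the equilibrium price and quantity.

P* = 89, Q* = 180

Set D = S: 803 - 7P = 91 + P.
712 = 8P, so P* = 89.
Q* = 803 − 7(89) = 180.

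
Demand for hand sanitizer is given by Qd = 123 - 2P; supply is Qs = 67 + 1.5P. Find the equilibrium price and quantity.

P* = 16, Q* = 91

Set Qd = Qs: 123 - 2P = 67 + 1.5P.
56 = 3.5P, so P* = 16.
Q* = 123 − 2(16) = 91.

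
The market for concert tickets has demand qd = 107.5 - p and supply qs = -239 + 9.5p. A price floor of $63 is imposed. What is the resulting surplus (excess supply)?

Equilibrium price would be p* = 33, so the floor at 63 binds.
At p = 63: qd = 44.5, qs = 359.5.
Surplus = 359.5 − 44.5 = 315.

Surplus = 315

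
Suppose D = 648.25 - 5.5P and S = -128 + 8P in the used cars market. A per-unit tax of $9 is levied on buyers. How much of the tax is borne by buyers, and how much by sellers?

Pre-tax equilibrium: P* = 57.5, Q* = 332.
Tax on buyers shifts demand to D = 648.25 − 5.5(P + 9) = 598.75 - 5.5P.
598.75 - 5.5P = -128 + 8P gives seller price Ps = 323/6; buyers pay Pb = 323/6 + 9 = 377/6.
New quantity: Q = 648.25 − 5.5(377/6) = 908/3.
Buyer burden = 377/6 − 57.5 = 16/3; seller burden = 57.5 − 323/6 = 11/3.

Buyers bear 16/3, sellers bear 11/3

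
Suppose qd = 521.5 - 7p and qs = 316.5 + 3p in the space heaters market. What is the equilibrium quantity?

Set qd = qs: 521.5 - 7p = 316.5 + 3p.
205 = 10p, so p* = 20.5.
q* = 521.5 − 7(20.5) = 378.

q* = 378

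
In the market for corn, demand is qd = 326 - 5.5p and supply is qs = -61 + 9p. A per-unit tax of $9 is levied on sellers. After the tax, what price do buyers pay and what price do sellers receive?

Buyers pay 936/29, sellers receive 675/29

Pre-tax equilibrium: p* = 774/29, q* = 5197/29.
Tax on sellers shifts supply to qs = -61 + 9(p − 9) = -142 + 9p.
326 - 5.5p = -142 + 9p gives buyer price pb = 936/29; sellers receive ps = 936/29 − 9 = 675/29.
New quantity: q = 326 − 5.5(936/29) = 4306/29.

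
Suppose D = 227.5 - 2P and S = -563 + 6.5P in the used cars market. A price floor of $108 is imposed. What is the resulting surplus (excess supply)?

Equilibrium price would be P* = 93, so the floor at 108 binds.
At P = 108: D = 11.5, S = 139.
Surplus = 139 − 11.5 = 127.5.

Surplus = 127.5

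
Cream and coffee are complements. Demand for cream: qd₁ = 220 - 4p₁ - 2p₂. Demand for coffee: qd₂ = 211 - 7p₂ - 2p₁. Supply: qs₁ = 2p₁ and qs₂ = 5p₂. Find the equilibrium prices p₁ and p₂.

Market 1: 220 - 4p₁ - 2p₂ = 2p₁ → 6p₁ + 2p₂ = 220.
Market 2: 12p₂ + 2p₁ = 211.
Eliminating p₂: 12×(1) − 2×(2) gives 68p₁ = 2218, so p₁ = 1109/34.
Back-substitute into (2): p₂ = (211 − 2×1109/34) / 12 = 413/34.

p₁ = 1109/34, p₂ = 413/34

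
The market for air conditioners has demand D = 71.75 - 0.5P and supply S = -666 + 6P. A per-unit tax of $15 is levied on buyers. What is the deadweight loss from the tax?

Pre-tax equilibrium: P* = 113.5, Q* = 15.
Tax on buyers shifts demand to D = 71.75 − 0.5(P + 15) = 64.25 - 0.5P.
64.25 - 0.5P = -666 + 6P gives seller price Ps = 2921/26; buyers pay Pb = 2921/26 + 15 = 3311/26.
New quantity: Q = 71.75 − 0.5(3311/26) = 105/13.
DWL = ½ × 15 × (15 − 105/13) = 675/13.

Deadweight loss = 675/13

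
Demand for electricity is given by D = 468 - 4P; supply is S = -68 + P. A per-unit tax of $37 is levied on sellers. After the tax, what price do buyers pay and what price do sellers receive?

Pre-tax equilibrium: P* = 107.2, Q* = 39.2.
Tax on sellers shifts supply to S = -68 + 1(P − 37) = -105 + P.
468 - 4P = -105 + P gives buyer price Pb = 114.6; sellers receive Ps = 114.6 − 37 = 77.6.
New quantity: Q = 468 − 4(114.6) = 9.6.

Buyers pay $114.6, sellers receive $77.6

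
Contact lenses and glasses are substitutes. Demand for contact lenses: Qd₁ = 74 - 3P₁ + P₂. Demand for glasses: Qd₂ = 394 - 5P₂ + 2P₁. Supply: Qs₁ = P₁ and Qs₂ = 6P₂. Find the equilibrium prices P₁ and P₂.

P₁ = 604/21, P₂ = 862/21

Market 1: 74 - 3P₁ + P₂ = P₁ → 4P₁ - P₂ = 74.
Market 2: 11P₂ - 2P₁ = 394.
Eliminating P₂: 11×(1) + 1×(2) gives 42P₁ = 1208, so P₁ = 604/21.
Back-substitute into (2): P₂ = (394 + 2×604/21) / 11 = 862/21.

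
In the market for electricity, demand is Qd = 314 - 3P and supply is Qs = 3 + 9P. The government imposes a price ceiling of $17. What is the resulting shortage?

Equilibrium price would be P* = 311/12, so the ceiling at 17 binds.
At P = 17: Qd = 314 − 3(17) = 263, Qs = 3 + 9(17) = 156.
Shortage = 263 − 156 = 107.

Shortage = 107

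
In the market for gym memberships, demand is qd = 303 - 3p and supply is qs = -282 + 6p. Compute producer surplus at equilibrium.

Equilibrium: 303 - 3p = -282 + 6p gives p* = 65, q* = 108.
Supply starts at p = 47 (where qs = 0).
PS = ½(65 − 47)(108) = 972.

Producer surplus = 972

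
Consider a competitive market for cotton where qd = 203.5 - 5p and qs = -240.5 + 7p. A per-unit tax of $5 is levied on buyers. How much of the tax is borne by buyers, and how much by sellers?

Buyers bear 35/12, sellers bear 25/12

Pre-tax equilibrium: p* = 37, q* = 18.5.
Tax on buyers shifts demand to qd = 203.5 − 5(p + 5) = 178.5 - 5p.
178.5 - 5p = -240.5 + 7p gives seller price ps = 419/12; buyers pay pb = 419/12 + 5 = 479/12.
New quantity: q = 203.5 − 5(479/12) = 47/12.
Buyer burden = 479/12 − 37 = 35/12; seller burden = 37 − 419/12 = 25/12.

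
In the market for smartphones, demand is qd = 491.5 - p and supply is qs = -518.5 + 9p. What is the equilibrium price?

p* = 101

Set qd = qs: 491.5 - p = -518.5 + 9p.
1010 = 10p, so p* = 101.
q* = 491.5 − 1(101) = 390.5.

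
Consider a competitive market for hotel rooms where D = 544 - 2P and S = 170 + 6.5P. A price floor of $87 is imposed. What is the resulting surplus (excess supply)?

Surplus = 365.5

Equilibrium price would be P* = 44, so the floor at 87 binds.
At P = 87: D = 370, S = 735.5.
Surplus = 735.5 − 370 = 365.5.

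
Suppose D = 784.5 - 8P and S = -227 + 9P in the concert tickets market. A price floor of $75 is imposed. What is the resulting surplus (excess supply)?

Equilibrium price would be P* = 59.5, so the floor at 75 binds.
At P = 75: D = 184.5, S = 448.
Surplus = 448 − 184.5 = 263.5.

Surplus = 263.5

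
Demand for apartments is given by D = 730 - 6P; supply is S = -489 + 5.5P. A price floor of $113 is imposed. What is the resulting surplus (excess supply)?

Equilibrium price would be P* = 106, so the floor at 113 binds.
At P = 113: D = 52, S = 132.5.
Surplus = 132.5 − 52 = 80.5.

Surplus = 80.5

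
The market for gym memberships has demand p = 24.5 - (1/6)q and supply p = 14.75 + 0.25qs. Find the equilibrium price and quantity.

Set the two price expressions equal: 24.5 - (1/6)q = 14.75 + 0.25q.
9.75 = (5/12)q, so q* = 23.4.
p* = 24.5 − (1/6)(23.4) = 20.6.

p* = 20.6, q* = 23.4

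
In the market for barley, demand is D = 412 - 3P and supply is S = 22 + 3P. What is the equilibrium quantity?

Q* = 217

Set D = S: 412 - 3P = 22 + 3P.
390 = 6P, so P* = 65.
Q* = 412 − 3(65) = 217.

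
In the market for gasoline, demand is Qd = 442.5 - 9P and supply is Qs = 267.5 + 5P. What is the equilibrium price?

P* = 12.5

Set Qd = Qs: 442.5 - 9P = 267.5 + 5P.
175 = 14P, so P* = 12.5.
Q* = 442.5 − 9(12.5) = 330.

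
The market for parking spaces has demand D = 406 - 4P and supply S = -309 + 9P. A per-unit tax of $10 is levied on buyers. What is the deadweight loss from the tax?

Pre-tax equilibrium: P* = 55, Q* = 186.
Tax on buyers shifts demand to D = 406 − 4(P + 10) = 366 - 4P.
366 - 4P = -309 + 9P gives seller price Ps = 675/13; buyers pay Pb = 675/13 + 10 = 805/13.
New quantity: Q = 406 − 4(805/13) = 2058/13.
DWL = ½ × 10 × (186 − 2058/13) = 1800/13.

Deadweight loss = 1800/13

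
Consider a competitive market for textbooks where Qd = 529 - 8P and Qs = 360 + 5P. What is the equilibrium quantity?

Q* = 425

Set Qd = Qs: 529 - 8P = 360 + 5P.
169 = 13P, so P* = 13.
Q* = 529 − 8(13) = 425.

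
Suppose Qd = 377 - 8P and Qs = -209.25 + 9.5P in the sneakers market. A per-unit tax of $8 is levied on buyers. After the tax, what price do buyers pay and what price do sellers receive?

Buyers pay 2649/70, sellers receive 2089/70

Pre-tax equilibrium: P* = 33.5, Q* = 109.
Tax on buyers shifts demand to Qd = 377 − 8(P + 8) = 313 - 8P.
313 - 8P = -209.25 + 9.5P gives seller price Ps = 2089/70; buyers pay Pb = 2089/70 + 8 = 2649/70.
New quantity: Q = 377 − 8(2649/70) = 2599/35.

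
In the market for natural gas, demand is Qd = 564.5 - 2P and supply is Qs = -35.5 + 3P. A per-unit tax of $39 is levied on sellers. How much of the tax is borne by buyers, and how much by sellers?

Buyers bear $23.4, sellers bear $15.6

Pre-tax equilibrium: P* = 120, Q* = 324.5.
Tax on sellers shifts supply to Qs = -35.5 + 3(P − 39) = -152.5 + 3P.
564.5 - 2P = -152.5 + 3P gives buyer price Pb = 143.4; sellers receive Ps = 143.4 − 39 = 104.4.
New quantity: Q = 564.5 − 2(143.4) = 277.7.
Buyer burden = 143.4 − 120 = 23.4; seller burden = 120 − 104.4 = 15.6.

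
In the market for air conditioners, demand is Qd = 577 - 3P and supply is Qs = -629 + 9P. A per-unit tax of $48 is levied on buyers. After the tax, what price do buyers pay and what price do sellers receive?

Buyers pay $136.5, sellers receive $88.5

Pre-tax equilibrium: P* = 100.5, Q* = 275.5.
Tax on buyers shifts demand to Qd = 577 − 3(P + 48) = 433 - 3P.
433 - 3P = -629 + 9P gives seller price Ps = 88.5; buyers pay Pb = 88.5 + 48 = 136.5.
New quantity: Q = 577 − 3(136.5) = 167.5.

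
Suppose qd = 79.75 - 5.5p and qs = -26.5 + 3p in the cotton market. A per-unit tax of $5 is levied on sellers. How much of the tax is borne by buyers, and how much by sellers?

Buyers bear 30/17, sellers bear 55/17

Pre-tax equilibrium: p* = 12.5, q* = 11.
Tax on sellers shifts supply to qs = -26.5 + 3(p − 5) = -41.5 + 3p.
79.75 - 5.5p = -41.5 + 3p gives buyer price pb = 485/34; sellers receive ps = 485/34 − 5 = 315/34.
New quantity: q = 79.75 − 5.5(485/34) = 22/17.
Buyer burden = 485/34 − 12.5 = 30/17; seller burden = 12.5 − 315/34 = 55/17.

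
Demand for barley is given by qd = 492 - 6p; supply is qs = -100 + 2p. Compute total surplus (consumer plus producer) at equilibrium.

Equilibrium: 492 - 6p = -100 + 2p gives p* = 74, q* = 48.
Demand choke price: p = 82; supply starts at p = 50.
CS = ½(82 − 74)(48) = 192; PS = ½(74 − 50)(48) = 576.

Total surplus = 768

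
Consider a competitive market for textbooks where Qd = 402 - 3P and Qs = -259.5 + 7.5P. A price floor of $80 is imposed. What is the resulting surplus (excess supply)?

Equilibrium price would be P* = 63, so the floor at 80 binds.
At P = 80: Qd = 162, Qs = 340.5.
Surplus = 340.5 − 162 = 178.5.

Surplus = 178.5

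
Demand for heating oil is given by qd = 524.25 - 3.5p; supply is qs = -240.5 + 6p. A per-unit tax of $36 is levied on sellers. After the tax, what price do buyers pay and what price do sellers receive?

Pre-tax equilibrium: p* = 80.5, q* = 242.5.
Tax on sellers shifts supply to qs = -240.5 + 6(p − 36) = -456.5 + 6p.
524.25 - 3.5p = -456.5 + 6p gives buyer price pb = 3923/38; sellers receive ps = 3923/38 − 36 = 2555/38.
New quantity: q = 524.25 − 3.5(3923/38) = 6191/38.

Buyers pay 3923/38, sellers receive 2555/38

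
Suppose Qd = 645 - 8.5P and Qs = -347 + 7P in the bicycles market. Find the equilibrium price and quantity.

P* = 64, Q* = 101

Set Qd = Qs: 645 - 8.5P = -347 + 7P.
992 = 15.5P, so P* = 64.
Q* = 645 − 8.5(64) = 101.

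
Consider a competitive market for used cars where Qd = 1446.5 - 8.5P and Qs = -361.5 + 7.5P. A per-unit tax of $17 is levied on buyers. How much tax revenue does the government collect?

Tax revenue = 7110.515625

Pre-tax equilibrium: P* = 113, Q* = 486.
Tax on buyers shifts demand to Qd = 1446.5 − 8.5(P + 17) = 1302 - 8.5P.
1302 - 8.5P = -361.5 + 7.5P gives seller price Ps = 103.96875; buyers pay Pb = 103.96875 + 17 = 120.96875.
New quantity: Q = 1446.5 − 8.5(120.96875) = 418.265625.
Revenue = 17 × 418.265625 = 7110.515625.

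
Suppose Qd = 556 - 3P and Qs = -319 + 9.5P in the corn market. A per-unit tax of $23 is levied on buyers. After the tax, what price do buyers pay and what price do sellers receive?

Pre-tax equilibrium: P* = 70, Q* = 346.
Tax on buyers shifts demand to Qd = 556 − 3(P + 23) = 487 - 3P.
487 - 3P = -319 + 9.5P gives seller price Ps = 64.48; buyers pay Pb = 64.48 + 23 = 87.48.
New quantity: Q = 556 − 3(87.48) = 293.56.

Buyers pay $87.48, sellers receive $64.48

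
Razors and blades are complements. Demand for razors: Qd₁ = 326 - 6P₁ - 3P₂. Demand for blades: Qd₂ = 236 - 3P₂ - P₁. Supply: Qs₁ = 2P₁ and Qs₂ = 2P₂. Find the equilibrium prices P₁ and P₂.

Market 1: 326 - 6P₁ - 3P₂ = 2P₁ → 8P₁ + 3P₂ = 326.
Market 2: 5P₂ + P₁ = 236.
Eliminating P₂: 5×(1) − 3×(2) gives 37P₁ = 922, so P₁ = 922/37.
Back-substitute into (2): P₂ = (236 − 1×922/37) / 5 = 1562/37.

P₁ = 922/37, P₂ = 1562/37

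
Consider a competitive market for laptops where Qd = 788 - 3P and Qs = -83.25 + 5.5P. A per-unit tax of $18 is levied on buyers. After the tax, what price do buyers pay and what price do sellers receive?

Buyers pay 3881/34, sellers receive 3269/34

Pre-tax equilibrium: P* = 102.5, Q* = 480.5.
Tax on buyers shifts demand to Qd = 788 − 3(P + 18) = 734 - 3P.
734 - 3P = -83.25 + 5.5P gives seller price Ps = 3269/34; buyers pay Pb = 3269/34 + 18 = 3881/34.
New quantity: Q = 788 − 3(3881/34) = 15149/34.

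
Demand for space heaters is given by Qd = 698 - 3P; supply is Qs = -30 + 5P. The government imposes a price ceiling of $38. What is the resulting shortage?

Equilibrium price would be P* = 91, so the ceiling at 38 binds.
At P = 38: Qd = 698 − 3(38) = 584, Qs = -30 + 5(38) = 160.
Shortage = 584 − 160 = 424.

Shortage = 424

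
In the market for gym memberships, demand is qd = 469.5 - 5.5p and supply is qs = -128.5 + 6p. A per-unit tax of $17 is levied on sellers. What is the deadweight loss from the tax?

Deadweight loss = 9537/23

Pre-tax equilibrium: p* = 52, q* = 183.5.
Tax on sellers shifts supply to qs = -128.5 + 6(p − 17) = -230.5 + 6p.
469.5 - 5.5p = -230.5 + 6p gives buyer price pb = 1400/23; sellers receive ps = 1400/23 − 17 = 1009/23.
New quantity: q = 469.5 − 5.5(1400/23) = 6197/46.
DWL = ½ × 17 × (183.5 − 6197/46) = 9537/23.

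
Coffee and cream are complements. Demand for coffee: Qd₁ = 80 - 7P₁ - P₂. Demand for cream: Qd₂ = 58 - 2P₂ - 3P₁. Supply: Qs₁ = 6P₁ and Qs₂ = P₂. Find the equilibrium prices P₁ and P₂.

Market 1: 80 - 7P₁ - P₂ = 6P₁ → 13P₁ + P₂ = 80.
Market 2: 3P₂ + 3P₁ = 58.
Eliminating P₂: 3×(1) − 1×(2) gives 36P₁ = 182, so P₁ = 91/18.
Back-substitute into (2): P₂ = (58 − 3×91/18) / 3 = 257/18.

P₁ = 91/18, P₂ = 257/18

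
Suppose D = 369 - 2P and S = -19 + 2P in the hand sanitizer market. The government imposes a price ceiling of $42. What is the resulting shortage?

Shortage = 220

Equilibrium price would be P* = 97, so the ceiling at 42 binds.
At P = 42: D = 369 − 2(42) = 285, S = -19 + 2(42) = 65.
Shortage = 285 − 65 = 220.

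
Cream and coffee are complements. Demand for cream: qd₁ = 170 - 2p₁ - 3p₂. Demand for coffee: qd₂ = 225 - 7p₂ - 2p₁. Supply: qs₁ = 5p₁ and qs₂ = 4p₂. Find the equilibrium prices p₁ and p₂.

p₁ = 1195/71, p₂ = 1235/71

Market 1: 170 - 2p₁ - 3p₂ = 5p₁ → 7p₁ + 3p₂ = 170.
Market 2: 11p₂ + 2p₁ = 225.
Eliminating p₂: 11×(1) − 3×(2) gives 71p₁ = 1195, so p₁ = 1195/71.
Back-substitute into (2): p₂ = (225 − 2×1195/71) / 11 = 1235/71.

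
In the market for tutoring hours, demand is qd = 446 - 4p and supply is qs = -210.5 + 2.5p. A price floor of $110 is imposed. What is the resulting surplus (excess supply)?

Equilibrium price would be p* = 101, so the floor at 110 binds.
At p = 110: qd = 6, qs = 64.5.
Surplus = 64.5 − 6 = 58.5.

Surplus = 58.5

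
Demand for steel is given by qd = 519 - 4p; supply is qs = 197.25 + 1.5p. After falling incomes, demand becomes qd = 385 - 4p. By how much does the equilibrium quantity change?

Original equilibrium: p* = 58.5, q* = 285.
New equilibrium: 385 - 4p = 197.25 + 1.5p, so 187.75 = 5.5p and p' = 751/22; q' = 385 − 4(751/22) = 2733/11.
Change in quantity: 2733/11 − 285 = -402/11.

Δq = -402/11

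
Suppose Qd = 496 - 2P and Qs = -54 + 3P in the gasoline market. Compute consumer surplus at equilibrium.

Consumer surplus = 19044

Equilibrium: 496 - 2P = -54 + 3P gives P* = 110, Q* = 276.
Demand choke price (Qd = 0): P = 248.
CS = ½(248 − 110)(276) = 19044.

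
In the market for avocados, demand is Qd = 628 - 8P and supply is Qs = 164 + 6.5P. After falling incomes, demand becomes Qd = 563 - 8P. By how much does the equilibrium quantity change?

Original equilibrium: P* = 32, Q* = 372.
New equilibrium: 563 - 8P = 164 + 6.5P, so 399 = 14.5P and P' = 798/29; Q' = 563 − 8(798/29) = 9943/29.
Change in quantity: 9943/29 − 372 = -845/29.

ΔQ = -845/29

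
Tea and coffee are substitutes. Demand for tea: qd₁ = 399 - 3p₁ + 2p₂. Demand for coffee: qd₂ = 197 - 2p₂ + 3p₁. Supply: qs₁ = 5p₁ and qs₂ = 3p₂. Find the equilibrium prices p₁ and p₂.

Market 1: 399 - 3p₁ + 2p₂ = 5p₁ → 8p₁ - 2p₂ = 399.
Market 2: 5p₂ - 3p₁ = 197.
Eliminating p₂: 5×(1) + 2×(2) gives 34p₁ = 2389, so p₁ = 2389/34.
Back-substitute into (2): p₂ = (197 + 3×2389/34) / 5 = 2773/34.

p₁ = 2389/34, p₂ = 2773/34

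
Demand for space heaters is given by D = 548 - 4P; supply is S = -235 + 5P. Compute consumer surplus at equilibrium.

Equilibrium: 548 - 4P = -235 + 5P gives P* = 87, Q* = 200.
Demand choke price (D = 0): P = 137.
CS = ½(137 − 87)(200) = 5000.

Consumer surplus = 5000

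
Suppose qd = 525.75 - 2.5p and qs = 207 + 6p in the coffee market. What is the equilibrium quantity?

Set qd = qs: 525.75 - 2.5p = 207 + 6p.
318.75 = 8.5p, so p* = 37.5.
q* = 525.75 − 2.5(37.5) = 432.

q* = 432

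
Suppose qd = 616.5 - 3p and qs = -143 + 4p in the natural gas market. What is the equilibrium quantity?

q* = 291

Set qd = qs: 616.5 - 3p = -143 + 4p.
759.5 = 7p, so p* = 108.5.
q* = 616.5 − 3(108.5) = 291.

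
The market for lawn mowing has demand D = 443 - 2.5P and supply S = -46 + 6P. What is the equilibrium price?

Set D = S: 443 - 2.5P = -46 + 6P.
489 = 8.5P, so P* = 978/17.
Q* = 443 − 2.5(978/17) = 5086/17.

P* = 978/17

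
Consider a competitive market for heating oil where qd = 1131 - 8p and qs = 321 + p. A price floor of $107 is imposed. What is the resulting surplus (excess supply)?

Equilibrium price would be p* = 90, so the floor at 107 binds.
At p = 107: qd = 275, qs = 428.
Surplus = 428 − 275 = 153.

Surplus = 153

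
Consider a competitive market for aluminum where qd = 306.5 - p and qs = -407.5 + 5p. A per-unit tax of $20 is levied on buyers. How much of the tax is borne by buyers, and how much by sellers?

Pre-tax equilibrium: p* = 119, q* = 187.5.
Tax on buyers shifts demand to qd = 306.5 − 1(p + 20) = 286.5 - p.
286.5 - p = -407.5 + 5p gives seller price ps = 347/3; buyers pay pb = 347/3 + 20 = 407/3.
New quantity: q = 306.5 − 1(407/3) = 1025/6.
Buyer burden = 407/3 − 119 = 50/3; seller burden = 119 − 347/3 = 10/3.

Buyers bear 50/3, sellers bear 10/3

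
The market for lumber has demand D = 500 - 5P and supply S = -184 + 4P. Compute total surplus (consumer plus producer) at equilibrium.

Total surplus = 3240

Equilibrium: 500 - 5P = -184 + 4P gives P* = 76, Q* = 120.
Demand choke price: P = 100; supply starts at P = 46.
CS = ½(100 − 76)(120) = 1440; PS = ½(76 − 46)(120) = 1800.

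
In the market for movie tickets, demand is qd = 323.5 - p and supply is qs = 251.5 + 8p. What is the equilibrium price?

Set qd = qs: 323.5 - p = 251.5 + 8p.
72 = 9p, so p* = 8.
q* = 323.5 − 1(8) = 315.5.

p* = 8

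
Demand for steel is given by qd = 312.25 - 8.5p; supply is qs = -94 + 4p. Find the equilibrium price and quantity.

Set qd = qs: 312.25 - 8.5p = -94 + 4p.
406.25 = 12.5p, so p* = 32.5.
q* = 312.25 − 8.5(32.5) = 36.

p* = 32.5, q* = 36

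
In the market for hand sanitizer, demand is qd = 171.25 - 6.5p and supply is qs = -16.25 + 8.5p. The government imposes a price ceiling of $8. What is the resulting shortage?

Equilibrium price would be p* = 12.5, so the ceiling at 8 binds.
At p = 8: qd = 171.25 − 6.5(8) = 119.25, qs = -16.25 + 8.5(8) = 51.75.
Shortage = 119.25 − 51.75 = 67.5.

Shortage = 67.5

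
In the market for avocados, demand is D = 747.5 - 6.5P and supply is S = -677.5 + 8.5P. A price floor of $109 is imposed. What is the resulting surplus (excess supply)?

Surplus = 210

Equilibrium price would be P* = 95, so the floor at 109 binds.
At P = 109: D = 39, S = 249.
Surplus = 249 − 39 = 210.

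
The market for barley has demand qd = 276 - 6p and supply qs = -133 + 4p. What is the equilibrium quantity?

q* = 30.6

Set qd = qs: 276 - 6p = -133 + 4p.
409 = 10p, so p* = 40.9.
q* = 276 − 6(40.9) = 30.6.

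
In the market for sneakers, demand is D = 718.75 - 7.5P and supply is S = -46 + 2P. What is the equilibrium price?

P* = 80.5

Set D = S: 718.75 - 7.5P = -46 + 2P.
764.75 = 9.5P, so P* = 80.5.
Q* = 718.75 − 7.5(80.5) = 115.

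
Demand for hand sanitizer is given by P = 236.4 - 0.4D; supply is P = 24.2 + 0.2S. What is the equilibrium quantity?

Set the two price expressions equal: 236.4 - 0.4Q = 24.2 + 0.2Q.
212.2 = 0.6Q, so Q* = 1061/3.
P* = 236.4 − (0.4)(1061/3) = 1424/15.

Q* = 1061/3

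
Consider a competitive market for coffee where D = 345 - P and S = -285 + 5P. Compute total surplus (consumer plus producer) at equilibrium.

Equilibrium: 345 - P = -285 + 5P gives P* = 105, Q* = 240.
Demand choke price: P = 345; supply starts at P = 57.
CS = ½(345 − 105)(240) = 28800; PS = ½(105 − 57)(240) = 5760.

Total surplus = 34560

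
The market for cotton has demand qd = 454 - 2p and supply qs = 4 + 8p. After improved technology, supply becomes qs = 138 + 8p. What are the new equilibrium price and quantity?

p' = 31.6, q' = 390.8

Original equilibrium: p* = 45, q* = 364.
New equilibrium: 454 - 2p = 138 + 8p, so 316 = 10p and p' = 31.6; q' = 454 − 2(31.6) = 390.8.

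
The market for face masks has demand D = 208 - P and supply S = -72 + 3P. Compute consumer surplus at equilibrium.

Equilibrium: 208 - P = -72 + 3P gives P* = 70, Q* = 138.
Demand choke price (D = 0): P = 208.
CS = ½(208 − 70)(138) = 9522.

Consumer surplus = 9522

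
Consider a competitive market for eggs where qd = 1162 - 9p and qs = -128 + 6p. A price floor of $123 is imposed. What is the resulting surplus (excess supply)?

Equilibrium price would be p* = 86, so the floor at 123 binds.
At p = 123: qd = 55, qs = 610.
Surplus = 610 − 55 = 555.

Surplus = 555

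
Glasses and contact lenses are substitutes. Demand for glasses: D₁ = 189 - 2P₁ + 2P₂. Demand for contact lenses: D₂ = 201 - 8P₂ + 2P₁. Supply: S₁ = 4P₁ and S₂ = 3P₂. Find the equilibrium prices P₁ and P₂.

Market 1: 189 - 2P₁ + 2P₂ = 4P₁ → 6P₁ - 2P₂ = 189.
Market 2: 11P₂ - 2P₁ = 201.
Eliminating P₂: 11×(1) + 2×(2) gives 62P₁ = 2481, so P₁ = 2481/62.
Back-substitute into (2): P₂ = (201 + 2×2481/62) / 11 = 792/31.

P₁ = 2481/62, P₂ = 792/31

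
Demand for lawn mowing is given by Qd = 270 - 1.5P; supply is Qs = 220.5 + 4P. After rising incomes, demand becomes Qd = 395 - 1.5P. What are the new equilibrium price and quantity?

Original equilibrium: P* = 9, Q* = 256.5.
New equilibrium: 395 - 1.5P = 220.5 + 4P, so 174.5 = 5.5P and P' = 349/11; Q' = 395 − 1.5(349/11) = 7643/22.

P' = 349/11, Q' = 7643/22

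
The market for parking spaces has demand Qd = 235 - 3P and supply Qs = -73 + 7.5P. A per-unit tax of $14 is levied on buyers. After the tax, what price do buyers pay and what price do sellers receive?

Buyers pay 118/3, sellers receive 76/3

Pre-tax equilibrium: P* = 88/3, Q* = 147.
Tax on buyers shifts demand to Qd = 235 − 3(P + 14) = 193 - 3P.
193 - 3P = -73 + 7.5P gives seller price Ps = 76/3; buyers pay Pb = 76/3 + 14 = 118/3.
New quantity: Q = 235 − 3(118/3) = 117.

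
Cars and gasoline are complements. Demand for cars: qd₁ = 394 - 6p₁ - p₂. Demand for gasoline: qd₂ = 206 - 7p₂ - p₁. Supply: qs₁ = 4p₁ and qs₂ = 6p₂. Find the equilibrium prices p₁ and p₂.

Market 1: 394 - 6p₁ - p₂ = 4p₁ → 10p₁ + p₂ = 394.
Market 2: 13p₂ + p₁ = 206.
Eliminating p₂: 13×(1) − 1×(2) gives 129p₁ = 4916, so p₁ = 4916/129.
Back-substitute into (2): p₂ = (206 − 1×4916/129) / 13 = 1666/129.

p₁ = 4916/129, p₂ = 1666/129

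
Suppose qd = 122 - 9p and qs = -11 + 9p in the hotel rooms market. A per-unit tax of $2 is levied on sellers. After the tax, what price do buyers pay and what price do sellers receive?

Buyers pay 151/18, sellers receive 115/18

Pre-tax equilibrium: p* = 133/18, q* = 55.5.
Tax on sellers shifts supply to qs = -11 + 9(p − 2) = -29 + 9p.
122 - 9p = -29 + 9p gives buyer price pb = 151/18; sellers receive ps = 151/18 − 2 = 115/18.
New quantity: q = 122 − 9(151/18) = 46.5.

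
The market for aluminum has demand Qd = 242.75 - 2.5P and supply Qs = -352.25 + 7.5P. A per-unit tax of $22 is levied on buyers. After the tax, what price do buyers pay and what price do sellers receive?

Pre-tax equilibrium: P* = 59.5, Q* = 94.
Tax on buyers shifts demand to Qd = 242.75 − 2.5(P + 22) = 187.75 - 2.5P.
187.75 - 2.5P = -352.25 + 7.5P gives seller price Ps = 54; buyers pay Pb = 54 + 22 = 76.
New quantity: Q = 242.75 − 2.5(76) = 52.75.

Buyers pay $76, sellers receive $54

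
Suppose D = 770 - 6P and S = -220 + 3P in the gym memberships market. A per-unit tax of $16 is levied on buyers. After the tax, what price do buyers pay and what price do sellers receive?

Pre-tax equilibrium: P* = 110, Q* = 110.
Tax on buyers shifts demand to D = 770 − 6(P + 16) = 674 - 6P.
674 - 6P = -220 + 3P gives seller price Ps = 298/3; buyers pay Pb = 298/3 + 16 = 346/3.
New quantity: Q = 770 − 6(346/3) = 78.

Buyers pay 346/3, sellers receive 298/3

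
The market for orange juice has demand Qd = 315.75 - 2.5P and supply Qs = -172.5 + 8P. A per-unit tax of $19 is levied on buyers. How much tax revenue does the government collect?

Tax revenue = 130321/42

Pre-tax equilibrium: P* = 46.5, Q* = 199.5.
Tax on buyers shifts demand to Qd = 315.75 − 2.5(P + 19) = 268.25 - 2.5P.
268.25 - 2.5P = -172.5 + 8P gives seller price Ps = 1763/42; buyers pay Pb = 1763/42 + 19 = 2561/42.
New quantity: Q = 315.75 − 2.5(2561/42) = 6859/42.
Revenue = 19 × 6859/42 = 130321/42.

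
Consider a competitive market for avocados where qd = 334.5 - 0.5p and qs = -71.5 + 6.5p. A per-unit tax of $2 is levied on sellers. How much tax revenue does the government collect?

Tax revenue = 4264/7

Pre-tax equilibrium: p* = 58, q* = 305.5.
Tax on sellers shifts supply to qs = -71.5 + 6.5(p − 2) = -84.5 + 6.5p.
334.5 - 0.5p = -84.5 + 6.5p gives buyer price pb = 419/7; sellers receive ps = 419/7 − 2 = 405/7.
New quantity: q = 334.5 − 0.5(419/7) = 2132/7.
Revenue = 2 × 2132/7 = 4264/7.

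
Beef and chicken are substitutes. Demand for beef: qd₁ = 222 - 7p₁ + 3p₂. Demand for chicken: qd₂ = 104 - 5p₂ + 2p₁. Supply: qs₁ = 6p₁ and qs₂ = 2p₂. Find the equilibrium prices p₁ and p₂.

Market 1: 222 - 7p₁ + 3p₂ = 6p₁ → 13p₁ - 3p₂ = 222.
Market 2: 7p₂ - 2p₁ = 104.
Eliminating p₂: 7×(1) + 3×(2) gives 85p₁ = 1866, so p₁ = 1866/85.
Back-substitute into (2): p₂ = (104 + 2×1866/85) / 7 = 1796/85.

p₁ = 1866/85, p₂ = 1796/85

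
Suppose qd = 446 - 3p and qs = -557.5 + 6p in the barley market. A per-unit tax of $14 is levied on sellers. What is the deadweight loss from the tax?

Pre-tax equilibrium: p* = 111.5, q* = 111.5.
Tax on sellers shifts supply to qs = -557.5 + 6(p − 14) = -641.5 + 6p.
446 - 3p = -641.5 + 6p gives buyer price pb = 725/6; sellers receive ps = 725/6 − 14 = 641/6.
New quantity: q = 446 − 3(725/6) = 83.5.
DWL = ½ × 14 × (111.5 − 83.5) = 196.

Deadweight loss = 196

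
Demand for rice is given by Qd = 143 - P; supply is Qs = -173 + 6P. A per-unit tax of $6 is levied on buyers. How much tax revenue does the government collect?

Tax revenue = 3894/7

Pre-tax equilibrium: P* = 316/7, Q* = 685/7.
Tax on buyers shifts demand to Qd = 143 − 1(P + 6) = 137 - P.
137 - P = -173 + 6P gives seller price Ps = 310/7; buyers pay Pb = 310/7 + 6 = 352/7.
New quantity: Q = 143 − 1(352/7) = 649/7.
Revenue = 6 × 649/7 = 3894/7.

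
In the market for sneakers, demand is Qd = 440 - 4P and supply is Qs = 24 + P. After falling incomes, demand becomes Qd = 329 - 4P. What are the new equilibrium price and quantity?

P' = 61, Q' = 85

Original equilibrium: P* = 83.2, Q* = 107.2.
New equilibrium: 329 - 4P = 24 + P, so 305 = 5P and P' = 61; Q' = 329 − 4(61) = 85.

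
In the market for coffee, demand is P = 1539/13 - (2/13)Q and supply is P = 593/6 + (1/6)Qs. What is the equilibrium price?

Set the two price expressions equal: 1539/13 - (2/13)Q = 593/6 + (1/6)Q.
1525/78 = (25/78)Q, so Q* = 61.
P* = 1539/13 − (2/13)(61) = 109.

P* = 109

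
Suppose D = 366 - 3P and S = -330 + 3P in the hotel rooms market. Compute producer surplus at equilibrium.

Equilibrium: 366 - 3P = -330 + 3P gives P* = 116, Q* = 18.
Supply starts at P = 110 (where S = 0).
PS = ½(116 − 110)(18) = 54.

Producer surplus = 54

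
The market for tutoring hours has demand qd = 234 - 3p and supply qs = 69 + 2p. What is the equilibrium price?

p* = 33

Set qd = qs: 234 - 3p = 69 + 2p.
165 = 5p, so p* = 33.
q* = 234 − 3(33) = 135.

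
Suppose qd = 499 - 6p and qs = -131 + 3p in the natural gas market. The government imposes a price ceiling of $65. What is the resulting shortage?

Shortage = 45

Equilibrium price would be p* = 70, so the ceiling at 65 binds.
At p = 65: qd = 499 − 6(65) = 109, qs = -131 + 3(65) = 64.
Shortage = 109 − 64 = 45.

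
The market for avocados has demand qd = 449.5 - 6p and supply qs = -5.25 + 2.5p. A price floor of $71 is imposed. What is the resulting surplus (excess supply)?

Equilibrium price would be p* = 53.5, so the floor at 71 binds.
At p = 71: qd = 23.5, qs = 172.25.
Surplus = 172.25 − 23.5 = 148.75.

Surplus = 148.75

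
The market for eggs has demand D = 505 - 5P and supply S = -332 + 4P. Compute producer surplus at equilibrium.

Equilibrium: 505 - 5P = -332 + 4P gives P* = 93, Q* = 40.
Supply starts at P = 83 (where S = 0).
PS = ½(93 − 83)(40) = 200.

Producer surplus = 200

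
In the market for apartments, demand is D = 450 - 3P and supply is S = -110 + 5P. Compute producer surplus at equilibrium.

Producer surplus = 5760

Equilibrium: 450 - 3P = -110 + 5P gives P* = 70, Q* = 240.
Supply starts at P = 22 (where S = 0).
PS = ½(70 − 22)(240) = 5760.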